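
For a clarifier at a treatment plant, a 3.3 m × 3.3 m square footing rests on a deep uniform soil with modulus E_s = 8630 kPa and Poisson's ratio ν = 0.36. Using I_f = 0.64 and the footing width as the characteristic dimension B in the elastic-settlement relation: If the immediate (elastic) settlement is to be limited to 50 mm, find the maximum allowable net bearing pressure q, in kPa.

q ≈ 235 kPa

S_e = q·B·(1−ν²)/E_s · I_f  ⇒  q = S_e·E_s / (B·(1−ν²)·I_f).
q = 0.05 × 8630 / (3.3 × 0.8704 × 0.64) = 234.7 kPa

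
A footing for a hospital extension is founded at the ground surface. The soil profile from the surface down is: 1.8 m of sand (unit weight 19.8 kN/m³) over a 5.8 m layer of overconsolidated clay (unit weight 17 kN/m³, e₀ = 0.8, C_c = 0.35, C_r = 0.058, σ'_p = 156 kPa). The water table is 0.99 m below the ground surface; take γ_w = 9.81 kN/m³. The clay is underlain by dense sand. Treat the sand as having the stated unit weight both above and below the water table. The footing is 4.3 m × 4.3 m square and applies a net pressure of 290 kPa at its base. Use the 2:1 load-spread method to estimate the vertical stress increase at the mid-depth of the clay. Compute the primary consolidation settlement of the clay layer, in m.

Mid-depth of clay below the ground surface: z = 1.8 + 5.8/2 = 4.7 m.
Total vertical stress at mid-clay: σ_v = 19.8×1.8 + 17×2.9 = 84.94 kPa.
Pore pressure: u = 9.81×(4.7 − 0.99) = 36.395 kPa.
Initial effective stress: σ'_0 = σ_v − u = 84.94 − 36.395 = 48.545 kPa.
Stress increase at mid-clay by the 2:1 spreading method:
Δσ = qBL/((B+z)(L+z)) = 290×4.3×4.3/((4.3+4.7)(4.3+4.7)) = 66.199 kPa
Final effective stress: σ'_f = 48.545 + 66.199 = 114.74 kPa.
σ'_f = 114.74 ≤ σ'_p = 156 kPa, so the clay remains overconsolidated and only the recompression index applies:
S_c = C_r·H/(1+e₀)·log₁₀(σ'_f/σ'_0) = 0.058×5.8/1.8×log₁₀(114.74/48.545)
    = 0.18689 × 0.37357 = 0.06982 m

S_c ≈ 0.0698 m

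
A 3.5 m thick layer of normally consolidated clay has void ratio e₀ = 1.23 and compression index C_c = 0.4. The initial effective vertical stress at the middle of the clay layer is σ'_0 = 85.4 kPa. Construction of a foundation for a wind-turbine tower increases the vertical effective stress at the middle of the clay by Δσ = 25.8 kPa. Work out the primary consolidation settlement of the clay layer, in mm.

Final effective stress: σ'_f = σ'_0 + Δσ = 85.4 + 25.8 = 111.2 kPa.
Normally consolidated clay, so the full stress increment lies on the virgin compression line:
S_c = C_c·H/(1+e₀)·log₁₀(σ'_f/σ'_0) = 0.4×3.5/(1+1.23)×log₁₀(111.2/85.4)
    = 0.6278 × 0.11465 = 0.07198 m

S_c ≈ 72 mm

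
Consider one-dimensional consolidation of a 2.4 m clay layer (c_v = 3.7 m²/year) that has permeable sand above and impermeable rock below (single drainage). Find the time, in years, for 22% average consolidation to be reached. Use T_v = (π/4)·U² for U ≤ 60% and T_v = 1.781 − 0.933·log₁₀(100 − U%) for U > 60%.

t ≈ 0.0592 years

Drainage path length: H_d = H = 2.4 m (single drainage).
U ≤ 60%: T_v = (π/4)·U² = (π/4)×0.22² = 0.038013.
t = T_v·H_d²/c_v = 0.038013×2.4²/3.7 = 0.05918 years.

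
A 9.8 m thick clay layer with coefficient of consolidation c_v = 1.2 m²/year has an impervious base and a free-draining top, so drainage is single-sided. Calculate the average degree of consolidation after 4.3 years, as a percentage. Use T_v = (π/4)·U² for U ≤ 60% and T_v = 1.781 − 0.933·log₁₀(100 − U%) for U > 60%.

U ≈ 26.2 %

Drainage path length: H_d = H = 9.8 m (single drainage).
T_v = c_v·t/H_d² = 1.2×4.3/9.8² = 0.053728.
T_v = 0.053728 corresponds to the U ≤ 60% branch:
U = √(4T_v/π) = 0.2616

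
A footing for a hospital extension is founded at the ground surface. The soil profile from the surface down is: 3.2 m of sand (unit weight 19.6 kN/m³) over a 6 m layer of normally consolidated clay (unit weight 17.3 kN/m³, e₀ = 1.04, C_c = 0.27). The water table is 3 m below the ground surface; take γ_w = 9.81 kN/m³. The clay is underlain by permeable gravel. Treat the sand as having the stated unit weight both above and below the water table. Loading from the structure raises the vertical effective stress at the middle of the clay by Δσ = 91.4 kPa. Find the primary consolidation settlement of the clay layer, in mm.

Mid-depth of clay below the ground surface: z = 3.2 + 6/2 = 6.2 m.
Total vertical stress at mid-clay: σ_v = 19.6×3.2 + 17.3×3 = 114.62 kPa.
Pore pressure: u = 9.81×(6.2 − 3) = 31.392 kPa.
Initial effective stress: σ'_0 = σ_v − u = 114.62 − 31.392 = 83.228 kPa.
Final effective stress: σ'_f = σ'_0 + Δσ = 83.228 + 91.4 = 174.63 kPa.
Normally consolidated clay, so the full stress increment lies on the virgin compression line:
S_c = C_c·H/(1+e₀)·log₁₀(σ'_f/σ'_0) = 0.27×6/(1+1.04)×log₁₀(174.63/83.228)
    = 0.79412 × 0.32185 = 0.2556 m

S_c ≈ 256 mm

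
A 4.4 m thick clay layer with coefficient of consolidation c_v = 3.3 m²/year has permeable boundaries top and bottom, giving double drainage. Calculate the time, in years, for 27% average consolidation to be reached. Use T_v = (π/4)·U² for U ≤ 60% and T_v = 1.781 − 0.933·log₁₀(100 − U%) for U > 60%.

Drainage path length: H_d = H/2 = 2.2 m (double drainage).
U ≤ 60%: T_v = (π/4)·U² = (π/4)×0.27² = 0.057256.
t = T_v·H_d²/c_v = 0.057256×2.2²/3.3 = 0.08398 years.

t ≈ 0.084 years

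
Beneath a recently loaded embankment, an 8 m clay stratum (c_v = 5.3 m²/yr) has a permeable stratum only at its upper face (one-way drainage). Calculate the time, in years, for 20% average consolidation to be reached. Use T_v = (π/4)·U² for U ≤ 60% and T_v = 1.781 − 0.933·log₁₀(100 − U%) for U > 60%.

t ≈ 0.379 years

Drainage path length: H_d = H = 8 m (single drainage).
U ≤ 60%: T_v = (π/4)·U² = (π/4)×0.2² = 0.031416.
t = T_v·H_d²/c_v = 0.031416×8²/5.3 = 0.3794 years.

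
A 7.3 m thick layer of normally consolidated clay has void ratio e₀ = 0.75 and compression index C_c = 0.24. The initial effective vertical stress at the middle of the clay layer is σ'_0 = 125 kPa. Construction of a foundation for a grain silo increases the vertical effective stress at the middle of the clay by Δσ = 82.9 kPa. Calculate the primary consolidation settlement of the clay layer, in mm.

Final effective stress: σ'_f = σ'_0 + Δσ = 125 + 82.9 = 207.9 kPa.
Normally consolidated clay, so the full stress increment lies on the virgin compression line:
S_c = C_c·H/(1+e₀)·log₁₀(σ'_f/σ'_0) = 0.24×7.3/(1+0.75)×log₁₀(207.9/125)
    = 1.0011 × 0.22094 = 0.2212 m

S_c ≈ 221 mm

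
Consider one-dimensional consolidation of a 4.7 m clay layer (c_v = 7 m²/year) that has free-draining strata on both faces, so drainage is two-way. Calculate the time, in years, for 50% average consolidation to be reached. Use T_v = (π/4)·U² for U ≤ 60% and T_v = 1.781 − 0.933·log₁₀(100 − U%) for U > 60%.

t ≈ 0.155 years

Drainage path length: H_d = H/2 = 2.35 m (double drainage).
U ≤ 60%: T_v = (π/4)·U² = (π/4)×0.5² = 0.19635.
t = T_v·H_d²/c_v = 0.19635×2.35²/7 = 0.1549 years.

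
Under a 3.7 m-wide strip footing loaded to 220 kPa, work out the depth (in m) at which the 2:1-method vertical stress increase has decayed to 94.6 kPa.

2:1 spreading — at depth z the loaded area has grown by z in each plan dimension:
qB/(B+z) = Δσ_z ⇒ z = qB/Δσ_z − B = 220×3.7/94.6 − 3.7 = 4.905 m

z ≈ 4.9 m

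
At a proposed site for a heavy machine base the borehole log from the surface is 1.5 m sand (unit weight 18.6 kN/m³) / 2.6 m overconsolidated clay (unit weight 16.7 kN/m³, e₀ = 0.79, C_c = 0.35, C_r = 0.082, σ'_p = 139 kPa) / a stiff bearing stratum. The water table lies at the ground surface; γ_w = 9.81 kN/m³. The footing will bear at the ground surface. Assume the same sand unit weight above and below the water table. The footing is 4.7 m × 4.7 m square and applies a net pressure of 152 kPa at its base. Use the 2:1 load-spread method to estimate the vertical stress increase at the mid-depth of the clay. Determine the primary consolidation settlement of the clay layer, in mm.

S_c ≈ 67.6 mm

Mid-depth of clay below the ground surface: z = 1.5 + 2.6/2 = 2.8 m.
Total vertical stress at mid-clay: σ_v = 18.6×1.5 + 16.7×1.3 = 49.61 kPa.
Pore pressure: u = 9.81×(2.8 − 0) = 27.468 kPa.
Initial effective stress: σ'_0 = σ_v − u = 49.61 − 27.468 = 22.142 kPa.
Stress increase at mid-clay by the 2:1 spreading method:
Δσ = qBL/((B+z)(L+z)) = 152×4.7×4.7/((4.7+2.8)(4.7+2.8)) = 59.692 kPa
Final effective stress: σ'_f = 22.142 + 59.692 = 81.834 kPa.
σ'_f = 81.834 ≤ σ'_p = 139 kPa, so the clay remains overconsolidated and only the recompression index applies:
S_c = C_r·H/(1+e₀)·log₁₀(σ'_f/σ'_0) = 0.082×2.6/1.79×log₁₀(81.834/22.142)
    = 0.11911 × 0.56772 = 0.06762 m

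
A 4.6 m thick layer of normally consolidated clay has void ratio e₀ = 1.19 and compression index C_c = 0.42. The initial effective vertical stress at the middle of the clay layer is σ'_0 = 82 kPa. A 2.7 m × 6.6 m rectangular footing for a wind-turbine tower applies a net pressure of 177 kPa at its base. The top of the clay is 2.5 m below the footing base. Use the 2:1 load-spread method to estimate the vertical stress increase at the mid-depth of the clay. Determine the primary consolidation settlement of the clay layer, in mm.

Mid-depth of clay below the footing base: z = 2.5 + 4.6/2 = 4.8 m.
Stress increase at mid-clay by the 2:1 spreading method:
Δσ = qBL/((B+z)(L+z)) = 177×2.7×6.6/((2.7+4.8)(6.6+4.8)) = 36.891 kPa
Final effective stress: σ'_f = σ'_0 + Δσ = 82 + 36.891 = 118.89 kPa.
Normally consolidated clay, so the full stress increment lies on the virgin compression line:
S_c = C_c·H/(1+e₀)·log₁₀(σ'_f/σ'_0) = 0.42×4.6/(1+1.19)×log₁₀(118.89/82)
    = 0.88219 × 0.16133 = 0.1423 m

S_c ≈ 142 mm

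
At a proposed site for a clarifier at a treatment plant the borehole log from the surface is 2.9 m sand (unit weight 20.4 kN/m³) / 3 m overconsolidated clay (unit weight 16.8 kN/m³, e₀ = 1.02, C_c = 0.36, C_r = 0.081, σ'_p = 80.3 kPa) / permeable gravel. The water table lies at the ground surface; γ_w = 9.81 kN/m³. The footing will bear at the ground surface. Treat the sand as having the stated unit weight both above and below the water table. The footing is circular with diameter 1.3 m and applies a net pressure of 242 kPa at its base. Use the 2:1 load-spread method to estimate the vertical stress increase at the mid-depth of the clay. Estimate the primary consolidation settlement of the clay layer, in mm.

Mid-depth of clay below the ground surface: z = 2.9 + 3/2 = 4.4 m.
Total vertical stress at mid-clay: σ_v = 20.4×2.9 + 16.8×1.5 = 84.36 kPa.
Pore pressure: u = 9.81×(4.4 − 0) = 43.164 kPa.
Initial effective stress: σ'_0 = σ_v − u = 84.36 − 43.164 = 41.196 kPa.
Stress increase at mid-clay by the 2:1 spreading method:
Δσ ≈ qD²/(D+z)² = 242×1.3²/(1.3+4.4)² = 12.588 kPa
Final effective stress: σ'_f = 41.196 + 12.588 = 53.784 kPa.
σ'_f = 53.784 ≤ σ'_p = 80.3 kPa, so the clay remains overconsolidated and only the recompression index applies:
S_c = C_r·H/(1+e₀)·log₁₀(σ'_f/σ'_0) = 0.081×3/2.02×log₁₀(53.784/41.196)
    = 0.12029 × 0.1158 = 0.01393 m

S_c ≈ 13.9 mm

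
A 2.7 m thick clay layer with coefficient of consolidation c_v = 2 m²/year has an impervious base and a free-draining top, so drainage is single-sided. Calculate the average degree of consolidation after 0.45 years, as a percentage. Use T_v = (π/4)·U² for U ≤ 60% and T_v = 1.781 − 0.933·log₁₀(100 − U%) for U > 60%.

U ≈ 39.6 %

Drainage path length: H_d = H = 2.7 m (single drainage).
T_v = c_v·t/H_d² = 2×0.45/2.7² = 0.12346.
T_v = 0.12346 corresponds to the U ≤ 60% branch:
U = √(4T_v/π) = 0.3965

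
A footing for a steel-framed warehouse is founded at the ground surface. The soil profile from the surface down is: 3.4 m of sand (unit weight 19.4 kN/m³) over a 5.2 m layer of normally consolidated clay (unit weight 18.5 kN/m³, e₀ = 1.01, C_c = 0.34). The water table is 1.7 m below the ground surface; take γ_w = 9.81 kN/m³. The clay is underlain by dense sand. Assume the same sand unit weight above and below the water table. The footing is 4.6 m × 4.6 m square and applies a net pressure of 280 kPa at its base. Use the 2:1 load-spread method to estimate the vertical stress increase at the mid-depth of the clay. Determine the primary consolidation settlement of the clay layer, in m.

Mid-depth of clay below the ground surface: z = 3.4 + 5.2/2 = 6 m.
Total vertical stress at mid-clay: σ_v = 19.4×3.4 + 18.5×2.6 = 114.06 kPa.
Pore pressure: u = 9.81×(6 − 1.7) = 42.183 kPa.
Initial effective stress: σ'_0 = σ_v − u = 114.06 − 42.183 = 71.877 kPa.
Stress increase at mid-clay by the 2:1 spreading method:
Δσ = qBL/((B+z)(L+z)) = 280×4.6×4.6/((4.6+6)(4.6+6)) = 52.731 kPa
Final effective stress: σ'_f = σ'_0 + Δσ = 71.877 + 52.731 = 124.61 kPa.
Normally consolidated clay, so the full stress increment lies on the virgin compression line:
S_c = C_c·H/(1+e₀)·log₁₀(σ'_f/σ'_0) = 0.34×5.2/(1+1.01)×log₁₀(124.61/71.877)
    = 0.8796 × 0.23896 = 0.2102 m

S_c ≈ 0.21 m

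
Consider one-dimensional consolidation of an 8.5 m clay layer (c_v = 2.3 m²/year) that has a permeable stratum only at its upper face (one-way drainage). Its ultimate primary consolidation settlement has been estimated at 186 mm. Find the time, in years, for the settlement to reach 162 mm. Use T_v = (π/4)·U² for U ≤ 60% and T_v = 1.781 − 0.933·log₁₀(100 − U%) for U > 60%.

t ≈ 23.4 years

Drainage path length: H_d = H = 8.5 m (single drainage).
U = S(t)/S_ult = 162/186 = 0.871.
U > 60%: T_v = 1.781 − 0.933·log₁₀(100 − 87.097) = 0.74472.
t = T_v·H_d²/c_v = 0.74472×8.5²/2.3 = 23.39 years.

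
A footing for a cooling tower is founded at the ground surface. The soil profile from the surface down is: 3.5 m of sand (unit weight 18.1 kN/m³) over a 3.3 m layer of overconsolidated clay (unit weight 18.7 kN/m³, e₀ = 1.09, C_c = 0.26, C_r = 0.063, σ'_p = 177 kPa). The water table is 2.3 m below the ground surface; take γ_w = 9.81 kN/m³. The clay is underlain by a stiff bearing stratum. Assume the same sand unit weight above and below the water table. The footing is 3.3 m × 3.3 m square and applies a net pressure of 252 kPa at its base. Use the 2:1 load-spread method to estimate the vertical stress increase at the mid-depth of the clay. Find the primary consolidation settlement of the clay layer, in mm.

Mid-depth of clay below the ground surface: z = 3.5 + 3.3/2 = 5.15 m.
Total vertical stress at mid-clay: σ_v = 18.1×3.5 + 18.7×1.65 = 94.205 kPa.
Pore pressure: u = 9.81×(5.15 − 2.3) = 27.959 kPa.
Initial effective stress: σ'_0 = σ_v − u = 94.205 − 27.959 = 66.246 kPa.
Stress increase at mid-clay by the 2:1 spreading method:
Δσ = qBL/((B+z)(L+z)) = 252×3.3×3.3/((3.3+5.15)(3.3+5.15)) = 38.434 kPa
Final effective stress: σ'_f = 66.246 + 38.434 = 104.68 kPa.
σ'_f = 104.68 ≤ σ'_p = 177 kPa, so the clay remains overconsolidated and only the recompression index applies:
S_c = C_r·H/(1+e₀)·log₁₀(σ'_f/σ'_0) = 0.063×3.3/2.09×log₁₀(104.68/66.246)
    = 0.099471 × 0.1987 = 0.01976 m

S_c ≈ 19.8 mm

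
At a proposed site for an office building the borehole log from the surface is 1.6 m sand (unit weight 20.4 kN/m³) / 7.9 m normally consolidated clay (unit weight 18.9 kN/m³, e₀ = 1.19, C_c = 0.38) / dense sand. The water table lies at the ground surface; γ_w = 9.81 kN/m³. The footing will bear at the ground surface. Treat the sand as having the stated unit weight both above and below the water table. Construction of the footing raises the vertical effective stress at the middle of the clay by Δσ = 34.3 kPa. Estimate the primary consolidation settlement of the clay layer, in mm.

S_c ≈ 298 mm

Mid-depth of clay below the ground surface: z = 1.6 + 7.9/2 = 5.55 m.
Total vertical stress at mid-clay: σ_v = 20.4×1.6 + 18.9×3.95 = 107.3 kPa.
Pore pressure: u = 9.81×(5.55 − 0) = 54.446 kPa.
Initial effective stress: σ'_0 = σ_v − u = 107.3 − 54.446 = 52.854 kPa.
Final effective stress: σ'_f = σ'_0 + Δσ = 52.854 + 34.3 = 87.154 kPa.
Normally consolidated clay, so the full stress increment lies on the virgin compression line:
S_c = C_c·H/(1+e₀)·log₁₀(σ'_f/σ'_0) = 0.38×7.9/(1+1.19)×log₁₀(87.154/52.854)
    = 1.3708 × 0.21721 = 0.2978 m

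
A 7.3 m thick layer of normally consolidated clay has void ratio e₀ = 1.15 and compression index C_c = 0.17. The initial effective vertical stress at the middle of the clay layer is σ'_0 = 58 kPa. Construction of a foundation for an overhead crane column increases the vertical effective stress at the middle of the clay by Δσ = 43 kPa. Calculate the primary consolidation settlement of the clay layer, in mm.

S_c ≈ 139 mm

Final effective stress: σ'_f = σ'_0 + Δσ = 58 + 43 = 101 kPa.
Normally consolidated clay, so the full stress increment lies on the virgin compression line:
S_c = C_c·H/(1+e₀)·log₁₀(σ'_f/σ'_0) = 0.17×7.3/(1+1.15)×log₁₀(101/58)
    = 0.57721 × 0.24089 = 0.139 m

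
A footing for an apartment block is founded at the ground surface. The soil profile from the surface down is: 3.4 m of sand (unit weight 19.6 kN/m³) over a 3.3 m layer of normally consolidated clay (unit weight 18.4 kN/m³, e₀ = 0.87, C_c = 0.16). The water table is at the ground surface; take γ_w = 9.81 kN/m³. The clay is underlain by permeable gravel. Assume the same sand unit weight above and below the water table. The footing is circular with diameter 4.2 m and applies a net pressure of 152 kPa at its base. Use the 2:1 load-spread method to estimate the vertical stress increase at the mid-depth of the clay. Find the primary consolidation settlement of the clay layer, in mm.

S_c ≈ 62.2 mm

Mid-depth of clay below the ground surface: z = 3.4 + 3.3/2 = 5.05 m.
Total vertical stress at mid-clay: σ_v = 19.6×3.4 + 18.4×1.65 = 97 kPa.
Pore pressure: u = 9.81×(5.05 − 0) = 49.541 kPa.
Initial effective stress: σ'_0 = σ_v − u = 97 − 49.541 = 47.459 kPa.
Stress increase at mid-clay by the 2:1 spreading method:
Δσ ≈ qD²/(D+z)² = 152×4.2²/(4.2+5.05)² = 31.337 kPa
Final effective stress: σ'_f = σ'_0 + Δσ = 47.459 + 31.337 = 78.796 kPa.
Normally consolidated clay, so the full stress increment lies on the virgin compression line:
S_c = C_c·H/(1+e₀)·log₁₀(σ'_f/σ'_0) = 0.16×3.3/(1+0.87)×log₁₀(78.796/47.459)
    = 0.28235 × 0.22019 = 0.06217 m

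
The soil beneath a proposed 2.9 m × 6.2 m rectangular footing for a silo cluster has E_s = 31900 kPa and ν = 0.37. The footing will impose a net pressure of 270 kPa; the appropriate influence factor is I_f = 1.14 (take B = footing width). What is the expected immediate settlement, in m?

Immediate (elastic) settlement: S_e = q·B·(1−ν²)/E_s · I_f.
S_e = 270 × 2.9 × (1 − 0.37²) / 31900 × 1.14
    = 270 × 2.9 × 0.8631 / 31900 × 1.14
    = 0.02415 m

S_e ≈ 0.0242 m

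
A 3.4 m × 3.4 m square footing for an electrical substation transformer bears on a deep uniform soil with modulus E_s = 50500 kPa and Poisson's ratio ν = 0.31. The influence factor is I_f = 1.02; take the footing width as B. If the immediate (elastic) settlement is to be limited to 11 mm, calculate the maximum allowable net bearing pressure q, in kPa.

S_e = q·B·(1−ν²)/E_s · I_f  ⇒  q = S_e·E_s / (B·(1−ν²)·I_f).
q = 0.011 × 50500 / (3.4 × 0.9039 × 1.02) = 177.2 kPa

q ≈ 177 kPa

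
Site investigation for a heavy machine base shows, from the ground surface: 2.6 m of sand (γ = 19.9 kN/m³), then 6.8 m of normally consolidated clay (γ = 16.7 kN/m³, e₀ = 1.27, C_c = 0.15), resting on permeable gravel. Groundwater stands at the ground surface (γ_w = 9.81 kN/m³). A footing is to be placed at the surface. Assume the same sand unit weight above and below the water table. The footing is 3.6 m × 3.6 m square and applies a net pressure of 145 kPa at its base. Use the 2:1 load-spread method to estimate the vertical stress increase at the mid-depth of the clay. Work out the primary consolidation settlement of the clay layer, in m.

S_c ≈ 0.0671 m

Mid-depth of clay below the ground surface: z = 2.6 + 6.8/2 = 6 m.
Total vertical stress at mid-clay: σ_v = 19.9×2.6 + 16.7×3.4 = 108.52 kPa.
Pore pressure: u = 9.81×(6 − 0) = 58.86 kPa.
Initial effective stress: σ'_0 = σ_v − u = 108.52 − 58.86 = 49.66 kPa.
Stress increase at mid-clay by the 2:1 spreading method:
Δσ = qBL/((B+z)(L+z)) = 145×3.6×3.6/((3.6+6)(3.6+6)) = 20.391 kPa
Final effective stress: σ'_f = σ'_0 + Δσ = 49.66 + 20.391 = 70.051 kPa.
Normally consolidated clay, so the full stress increment lies on the virgin compression line:
S_c = C_c·H/(1+e₀)·log₁₀(σ'_f/σ'_0) = 0.15×6.8/(1+1.27)×log₁₀(70.051/49.66)
    = 0.44934 × 0.14941 = 0.06714 m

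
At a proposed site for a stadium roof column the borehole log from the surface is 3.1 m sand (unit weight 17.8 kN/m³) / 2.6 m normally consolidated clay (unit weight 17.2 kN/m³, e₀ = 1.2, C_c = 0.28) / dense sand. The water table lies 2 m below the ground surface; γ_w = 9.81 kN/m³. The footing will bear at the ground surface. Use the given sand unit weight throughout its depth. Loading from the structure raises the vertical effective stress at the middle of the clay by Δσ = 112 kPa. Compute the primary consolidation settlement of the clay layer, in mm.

Mid-depth of clay below the ground surface: z = 3.1 + 2.6/2 = 4.4 m.
Total vertical stress at mid-clay: σ_v = 17.8×3.1 + 17.2×1.3 = 77.54 kPa.
Pore pressure: u = 9.81×(4.4 − 2) = 23.544 kPa.
Initial effective stress: σ'_0 = σ_v − u = 77.54 − 23.544 = 53.996 kPa.
Final effective stress: σ'_f = σ'_0 + Δσ = 53.996 + 112 = 166 kPa.
Normally consolidated clay, so the full stress increment lies on the virgin compression line:
S_c = C_c·H/(1+e₀)·log₁₀(σ'_f/σ'_0) = 0.28×2.6/(1+1.2)×log₁₀(166/53.996)
    = 0.33091 × 0.48775 = 0.1614 m

S_c ≈ 161 mm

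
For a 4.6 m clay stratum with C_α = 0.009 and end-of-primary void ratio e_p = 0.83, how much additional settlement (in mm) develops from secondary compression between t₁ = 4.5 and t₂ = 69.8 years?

S_s ≈ 26.9 mm

Secondary compression: S_s = C_α·H/(1+e_p)·log₁₀(t₂/t₁)
S_s = 0.009×4.6/(1+0.83)×log₁₀(69.8/4.5)
    = 0.02262 × 1.191 = 0.02694 m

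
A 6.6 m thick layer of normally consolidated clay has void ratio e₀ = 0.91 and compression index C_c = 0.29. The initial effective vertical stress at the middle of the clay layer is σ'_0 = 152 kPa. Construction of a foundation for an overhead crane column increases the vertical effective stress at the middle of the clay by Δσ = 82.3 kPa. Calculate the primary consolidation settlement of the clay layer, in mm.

S_c ≈ 188 mm

Final effective stress: σ'_f = σ'_0 + Δσ = 152 + 82.3 = 234.3 kPa.
Normally consolidated clay, so the full stress increment lies on the virgin compression line:
S_c = C_c·H/(1+e₀)·log₁₀(σ'_f/σ'_0) = 0.29×6.6/(1+0.91)×log₁₀(234.3/152)
    = 1.0021 × 0.18793 = 0.1883 m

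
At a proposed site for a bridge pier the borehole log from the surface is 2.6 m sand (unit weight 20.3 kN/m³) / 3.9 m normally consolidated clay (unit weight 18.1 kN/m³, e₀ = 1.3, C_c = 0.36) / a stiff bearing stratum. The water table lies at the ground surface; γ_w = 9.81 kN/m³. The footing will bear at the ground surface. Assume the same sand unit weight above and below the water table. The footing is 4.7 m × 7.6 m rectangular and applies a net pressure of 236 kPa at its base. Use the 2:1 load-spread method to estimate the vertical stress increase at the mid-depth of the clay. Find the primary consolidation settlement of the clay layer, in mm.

S_c ≈ 266 mm

Mid-depth of clay below the ground surface: z = 2.6 + 3.9/2 = 4.55 m.
Total vertical stress at mid-clay: σ_v = 20.3×2.6 + 18.1×1.95 = 88.075 kPa.
Pore pressure: u = 9.81×(4.55 − 0) = 44.636 kPa.
Initial effective stress: σ'_0 = σ_v − u = 88.075 − 44.636 = 43.439 kPa.
Stress increase at mid-clay by the 2:1 spreading method:
Δσ = qBL/((B+z)(L+z)) = 236×4.7×7.6/((4.7+4.55)(7.6+4.55)) = 75.008 kPa
Final effective stress: σ'_f = σ'_0 + Δσ = 43.439 + 75.008 = 118.45 kPa.
Normally consolidated clay, so the full stress increment lies on the virgin compression line:
S_c = C_c·H/(1+e₀)·log₁₀(σ'_f/σ'_0) = 0.36×3.9/(1+1.3)×log₁₀(118.45/43.439)
    = 0.61043 × 0.43566 = 0.2659 m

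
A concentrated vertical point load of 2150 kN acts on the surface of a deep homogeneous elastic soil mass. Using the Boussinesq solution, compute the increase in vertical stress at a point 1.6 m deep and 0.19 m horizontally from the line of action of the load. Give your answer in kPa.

Δσ_z ≈ 387 kPa

Boussinesq vertical stress below a point load on an elastic half-space:
Δσ_z = 3P/(2πz²) · [1 + (r/z)²]^(−5/2)
r/z = 0.19/1.6 = 0.11875; [1+(r/z)²]^(−5/2) = 0.9656.
Δσ_z = 3×2150/(2π×1.6²) × 0.9656 = 401 × 0.9656 = 387.2 kPa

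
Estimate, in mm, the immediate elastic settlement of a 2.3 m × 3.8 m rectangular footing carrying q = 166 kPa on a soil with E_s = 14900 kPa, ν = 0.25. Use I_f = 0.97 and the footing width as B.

Immediate (elastic) settlement: S_e = q·B·(1−ν²)/E_s · I_f.
S_e = 166 × 2.3 × (1 − 0.25²) / 14900 × 0.97
    = 166 × 2.3 × 0.9375 / 14900 × 0.97
    = 0.0233 m = 23.3 mm

S_e ≈ 23.3 mm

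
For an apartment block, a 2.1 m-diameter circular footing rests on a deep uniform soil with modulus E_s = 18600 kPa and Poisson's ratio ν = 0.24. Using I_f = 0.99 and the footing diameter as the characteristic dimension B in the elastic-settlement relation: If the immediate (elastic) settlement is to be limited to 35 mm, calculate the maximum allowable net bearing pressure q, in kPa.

q ≈ 332 kPa

S_e = q·B·(1−ν²)/E_s · I_f  ⇒  q = S_e·E_s / (B·(1−ν²)·I_f).
q = 0.035 × 18600 / (2.1 × 0.9424 × 0.99) = 332.3 kPa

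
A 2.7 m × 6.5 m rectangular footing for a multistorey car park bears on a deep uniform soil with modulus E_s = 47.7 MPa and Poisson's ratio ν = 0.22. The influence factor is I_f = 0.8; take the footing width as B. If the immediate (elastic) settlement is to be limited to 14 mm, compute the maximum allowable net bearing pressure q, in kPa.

E_s = 47.7 MPa = 47700 kPa.
S_e = q·B·(1−ν²)/E_s · I_f  ⇒  q = S_e·E_s / (B·(1−ν²)·I_f).
q = 0.014 × 47700 / (2.7 × 0.9516 × 0.8) = 324.9 kPa

q ≈ 325 kPa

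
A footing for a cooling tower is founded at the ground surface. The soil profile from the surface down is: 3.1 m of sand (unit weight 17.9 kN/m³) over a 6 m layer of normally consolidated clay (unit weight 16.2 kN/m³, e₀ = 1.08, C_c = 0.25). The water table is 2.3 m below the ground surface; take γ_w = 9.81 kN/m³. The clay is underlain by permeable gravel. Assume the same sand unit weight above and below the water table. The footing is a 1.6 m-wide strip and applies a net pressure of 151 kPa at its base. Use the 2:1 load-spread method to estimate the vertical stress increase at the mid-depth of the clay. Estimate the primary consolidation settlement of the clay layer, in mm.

Mid-depth of clay below the ground surface: z = 3.1 + 6/2 = 6.1 m.
Total vertical stress at mid-clay: σ_v = 17.9×3.1 + 16.2×3 = 104.09 kPa.
Pore pressure: u = 9.81×(6.1 − 2.3) = 37.278 kPa.
Initial effective stress: σ'_0 = σ_v − u = 104.09 − 37.278 = 66.812 kPa.
Stress increase at mid-clay by the 2:1 spreading method:
Δσ = qB/(B+z) = 151×1.6/(1.6+6.1) = 31.377 kPa
Final effective stress: σ'_f = σ'_0 + Δσ = 66.812 + 31.377 = 98.189 kPa.
Normally consolidated clay, so the full stress increment lies on the virgin compression line:
S_c = C_c·H/(1+e₀)·log₁₀(σ'_f/σ'_0) = 0.25×6/(1+1.08)×log₁₀(98.189/66.812)
    = 0.72115 × 0.16721 = 0.1206 m

S_c ≈ 121 mm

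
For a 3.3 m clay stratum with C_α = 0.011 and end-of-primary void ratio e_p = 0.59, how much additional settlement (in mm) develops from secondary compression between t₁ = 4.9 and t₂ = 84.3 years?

S_s ≈ 28.2 mm

Secondary compression: S_s = C_α·H/(1+e_p)·log₁₀(t₂/t₁)
S_s = 0.011×3.3/(1+0.59)×log₁₀(84.3/4.9)
    = 0.02283 × 1.236 = 0.02821 m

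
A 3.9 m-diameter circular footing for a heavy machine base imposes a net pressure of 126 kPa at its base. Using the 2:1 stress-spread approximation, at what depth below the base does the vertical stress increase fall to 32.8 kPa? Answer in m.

2:1 spreading — at depth z the loaded area has grown by z in each plan dimension:
qD²/(D+z)² = Δσ_z ⇒ z = D(√(q/Δσ_z) − 1) = 3.9×(√(126/32.8) − 1) = 3.744 m

z ≈ 3.74 m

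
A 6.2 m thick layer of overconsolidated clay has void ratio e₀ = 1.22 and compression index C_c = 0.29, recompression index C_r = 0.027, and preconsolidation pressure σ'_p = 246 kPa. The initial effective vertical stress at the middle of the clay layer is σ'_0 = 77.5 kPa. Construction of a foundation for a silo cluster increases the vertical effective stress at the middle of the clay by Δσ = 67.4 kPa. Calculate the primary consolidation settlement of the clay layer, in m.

Final effective stress: σ'_f = 77.5 + 67.4 = 144.9 kPa.
σ'_f = 144.9 ≤ σ'_p = 246 kPa, so the clay remains overconsolidated and only the recompression index applies:
S_c = C_r·H/(1+e₀)·log₁₀(σ'_f/σ'_0) = 0.027×6.2/2.22×log₁₀(144.9/77.5)
    = 0.075406 × 0.27177 = 0.02049 m

S_c ≈ 0.0205 m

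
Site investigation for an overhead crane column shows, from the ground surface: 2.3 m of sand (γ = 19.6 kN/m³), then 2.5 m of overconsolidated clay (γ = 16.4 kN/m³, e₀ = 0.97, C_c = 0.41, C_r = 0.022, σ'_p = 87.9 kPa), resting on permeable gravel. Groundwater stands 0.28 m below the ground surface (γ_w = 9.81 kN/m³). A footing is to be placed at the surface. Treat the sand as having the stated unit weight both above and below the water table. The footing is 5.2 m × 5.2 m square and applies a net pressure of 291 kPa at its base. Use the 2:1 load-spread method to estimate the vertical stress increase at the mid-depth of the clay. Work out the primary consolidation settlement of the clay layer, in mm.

S_c ≈ 111 mm

Mid-depth of clay below the ground surface: z = 2.3 + 2.5/2 = 3.55 m.
Total vertical stress at mid-clay: σ_v = 19.6×2.3 + 16.4×1.25 = 65.58 kPa.
Pore pressure: u = 9.81×(3.55 − 0.28) = 32.079 kPa.
Initial effective stress: σ'_0 = σ_v − u = 65.58 − 32.079 = 33.501 kPa.
Stress increase at mid-clay by the 2:1 spreading method:
Δσ = qBL/((B+z)(L+z)) = 291×5.2×5.2/((5.2+3.55)(5.2+3.55)) = 102.77 kPa
Final effective stress: σ'_f = 33.501 + 102.77 = 136.27 kPa.
σ'_f = 136.27 > σ'_p = 87.9 kPa, so the stress path crosses the preconsolidation pressure — recompression up to σ'_p, then virgin compression beyond:
S_c = H/(1+e₀)·[C_r·log₁₀(σ'_p/σ'_0) + C_c·log₁₀(σ'_f/σ'_p)]
    = 2.5/1.97 × [0.022×log₁₀(87.9/33.501) + 0.41×log₁₀(136.27/87.9)]
    = 1.269 × [0.0092165 + 0.078069] = 0.1108 m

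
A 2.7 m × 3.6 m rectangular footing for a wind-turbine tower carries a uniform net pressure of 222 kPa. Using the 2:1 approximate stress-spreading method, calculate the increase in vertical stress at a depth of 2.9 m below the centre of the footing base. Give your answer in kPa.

Δσ_z ≈ 59.3 kPa

By the 2:1 method the load spreads at 1 horizontal : 2 vertical, so at depth z the loaded area has grown by z in each plan dimension:
Δσ = qBL/((B+z)(L+z)) = 222×2.7×3.6/((2.7+2.9)(3.6+2.9)) = 59.281 kPa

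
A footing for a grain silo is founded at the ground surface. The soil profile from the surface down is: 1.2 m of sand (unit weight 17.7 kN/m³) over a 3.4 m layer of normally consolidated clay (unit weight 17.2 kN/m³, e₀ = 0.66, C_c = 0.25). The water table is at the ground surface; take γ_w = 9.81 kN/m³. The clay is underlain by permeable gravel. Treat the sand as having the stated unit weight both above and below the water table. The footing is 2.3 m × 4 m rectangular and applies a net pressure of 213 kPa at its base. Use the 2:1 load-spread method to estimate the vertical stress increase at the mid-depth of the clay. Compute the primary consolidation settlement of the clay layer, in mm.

S_c ≈ 277 mm

Mid-depth of clay below the ground surface: z = 1.2 + 3.4/2 = 2.9 m.
Total vertical stress at mid-clay: σ_v = 17.7×1.2 + 17.2×1.7 = 50.48 kPa.
Pore pressure: u = 9.81×(2.9 − 0) = 28.449 kPa.
Initial effective stress: σ'_0 = σ_v − u = 50.48 − 28.449 = 22.031 kPa.
Stress increase at mid-clay by the 2:1 spreading method:
Δσ = qBL/((B+z)(L+z)) = 213×2.3×4/((2.3+2.9)(4+2.9)) = 54.615 kPa
Final effective stress: σ'_f = σ'_0 + Δσ = 22.031 + 54.615 = 76.646 kPa.
Normally consolidated clay, so the full stress increment lies on the virgin compression line:
S_c = C_c·H/(1+e₀)·log₁₀(σ'_f/σ'_0) = 0.25×3.4/(1+0.66)×log₁₀(76.646/22.031)
    = 0.51205 × 0.54146 = 0.2773 m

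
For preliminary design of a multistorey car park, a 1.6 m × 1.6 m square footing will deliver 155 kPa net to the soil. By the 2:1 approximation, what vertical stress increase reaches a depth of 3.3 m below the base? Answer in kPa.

By the 2:1 method the load spreads at 1 horizontal : 2 vertical, so at depth z the loaded area has grown by z in each plan dimension:
Δσ = qBL/((B+z)(L+z)) = 155×1.6×1.6/((1.6+3.3)(1.6+3.3)) = 16.526 kPa

Δσ_z ≈ 16.5 kPa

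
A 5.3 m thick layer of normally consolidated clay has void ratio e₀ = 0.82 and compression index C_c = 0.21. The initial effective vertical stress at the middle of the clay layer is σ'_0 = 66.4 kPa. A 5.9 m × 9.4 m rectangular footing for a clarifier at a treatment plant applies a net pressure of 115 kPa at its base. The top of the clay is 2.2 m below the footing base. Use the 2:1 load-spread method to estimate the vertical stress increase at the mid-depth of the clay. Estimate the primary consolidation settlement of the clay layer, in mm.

Mid-depth of clay below the footing base: z = 2.2 + 5.3/2 = 4.85 m.
Stress increase at mid-clay by the 2:1 spreading method:
Δσ = qBL/((B+z)(L+z)) = 115×5.9×9.4/((5.9+4.85)(9.4+4.85)) = 41.635 kPa
Final effective stress: σ'_f = σ'_0 + Δσ = 66.4 + 41.635 = 108.03 kPa.
Normally consolidated clay, so the full stress increment lies on the virgin compression line:
S_c = C_c·H/(1+e₀)·log₁₀(σ'_f/σ'_0) = 0.21×5.3/(1+0.82)×log₁₀(108.03/66.4)
    = 0.61154 × 0.21138 = 0.1293 m

S_c ≈ 129 mm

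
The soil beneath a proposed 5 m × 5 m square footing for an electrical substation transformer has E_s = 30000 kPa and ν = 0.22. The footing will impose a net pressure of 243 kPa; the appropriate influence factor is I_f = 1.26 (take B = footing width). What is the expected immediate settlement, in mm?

Immediate (elastic) settlement: S_e = q·B·(1−ν²)/E_s · I_f.
S_e = 243 × 5 × (1 − 0.22²) / 30000 × 1.26
    = 243 × 5 × 0.9516 / 30000 × 1.26
    = 0.04856 m = 48.56 mm

S_e ≈ 48.6 mm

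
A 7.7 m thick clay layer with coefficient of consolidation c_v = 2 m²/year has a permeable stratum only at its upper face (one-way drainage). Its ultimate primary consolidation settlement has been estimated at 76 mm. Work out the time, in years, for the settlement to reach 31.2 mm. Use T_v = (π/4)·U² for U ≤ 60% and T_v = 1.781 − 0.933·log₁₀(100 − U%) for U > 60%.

t ≈ 3.92 years

Drainage path length: H_d = H = 7.7 m (single drainage).
U = S(t)/S_ult = 31.2/76 = 0.4105.
U ≤ 60%: T_v = (π/4)·U² = (π/4)×0.41053² = 0.13236.
t = T_v·H_d²/c_v = 0.13236×7.7²/2 = 3.924 years.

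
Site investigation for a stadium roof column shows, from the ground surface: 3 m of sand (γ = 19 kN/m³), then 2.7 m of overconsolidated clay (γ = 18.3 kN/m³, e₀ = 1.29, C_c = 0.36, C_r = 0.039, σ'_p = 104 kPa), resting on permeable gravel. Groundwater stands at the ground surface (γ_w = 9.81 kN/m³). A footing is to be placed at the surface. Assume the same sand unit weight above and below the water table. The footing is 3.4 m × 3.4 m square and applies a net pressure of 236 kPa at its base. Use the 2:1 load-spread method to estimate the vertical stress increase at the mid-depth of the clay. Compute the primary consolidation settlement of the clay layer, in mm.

S_c ≈ 15.4 mm

Mid-depth of clay below the ground surface: z = 3 + 2.7/2 = 4.35 m.
Total vertical stress at mid-clay: σ_v = 19×3 + 18.3×1.35 = 81.705 kPa.
Pore pressure: u = 9.81×(4.35 − 0) = 42.673 kPa.
Initial effective stress: σ'_0 = σ_v − u = 81.705 − 42.673 = 39.032 kPa.
Stress increase at mid-clay by the 2:1 spreading method:
Δσ = qBL/((B+z)(L+z)) = 236×3.4×3.4/((3.4+4.35)(3.4+4.35)) = 45.422 kPa
Final effective stress: σ'_f = 39.032 + 45.422 = 84.454 kPa.
σ'_f = 84.454 ≤ σ'_p = 104 kPa, so the clay remains overconsolidated and only the recompression index applies:
S_c = C_r·H/(1+e₀)·log₁₀(σ'_f/σ'_0) = 0.039×2.7/2.29×log₁₀(84.454/39.032)
    = 0.045981 × 0.3352 = 0.01541 m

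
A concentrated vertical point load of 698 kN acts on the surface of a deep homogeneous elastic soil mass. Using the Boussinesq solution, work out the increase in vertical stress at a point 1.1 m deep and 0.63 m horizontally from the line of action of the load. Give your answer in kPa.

Δσ_z ≈ 136 kPa

Boussinesq vertical stress below a point load on an elastic half-space:
Δσ_z = 3P/(2πz²) · [1 + (r/z)²]^(−5/2)
r/z = 0.63/1.1 = 0.57273; [1+(r/z)²]^(−5/2) = 0.49203.
Δσ_z = 3×698/(2π×1.1²) × 0.49203 = 275.43 × 0.49203 = 135.5 kPa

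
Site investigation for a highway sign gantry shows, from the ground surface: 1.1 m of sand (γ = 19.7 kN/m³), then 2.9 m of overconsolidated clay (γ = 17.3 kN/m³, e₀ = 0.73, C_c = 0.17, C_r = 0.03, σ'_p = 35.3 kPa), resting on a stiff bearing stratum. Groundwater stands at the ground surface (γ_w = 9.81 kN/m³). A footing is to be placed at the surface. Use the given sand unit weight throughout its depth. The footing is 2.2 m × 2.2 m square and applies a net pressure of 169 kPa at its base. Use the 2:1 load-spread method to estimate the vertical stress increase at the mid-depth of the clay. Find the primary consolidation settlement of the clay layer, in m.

Mid-depth of clay below the ground surface: z = 1.1 + 2.9/2 = 2.55 m.
Total vertical stress at mid-clay: σ_v = 19.7×1.1 + 17.3×1.45 = 46.755 kPa.
Pore pressure: u = 9.81×(2.55 − 0) = 25.015 kPa.
Initial effective stress: σ'_0 = σ_v − u = 46.755 − 25.015 = 21.74 kPa.
Stress increase at mid-clay by the 2:1 spreading method:
Δσ = qBL/((B+z)(L+z)) = 169×2.2×2.2/((2.2+2.55)(2.2+2.55)) = 36.253 kPa
Final effective stress: σ'_f = 21.74 + 36.253 = 57.993 kPa.
σ'_f = 57.993 > σ'_p = 35.3 kPa, so the stress path crosses the preconsolidation pressure — recompression up to σ'_p, then virgin compression beyond:
S_c = H/(1+e₀)·[C_r·log₁₀(σ'_p/σ'_0) + C_c·log₁₀(σ'_f/σ'_p)]
    = 2.9/1.73 × [0.03×log₁₀(35.3/21.74) + 0.17×log₁₀(57.993/35.3)]
    = 1.6763 × [0.0063155 + 0.036652] = 0.07203 m

S_c ≈ 0.072 m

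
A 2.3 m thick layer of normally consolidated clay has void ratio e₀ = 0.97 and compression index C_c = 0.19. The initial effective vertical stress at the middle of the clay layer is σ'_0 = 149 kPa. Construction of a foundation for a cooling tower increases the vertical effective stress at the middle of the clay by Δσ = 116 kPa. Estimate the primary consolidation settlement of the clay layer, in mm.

S_c ≈ 55.5 mm

Final effective stress: σ'_f = σ'_0 + Δσ = 149 + 116 = 265 kPa.
Normally consolidated clay, so the full stress increment lies on the virgin compression line:
S_c = C_c·H/(1+e₀)·log₁₀(σ'_f/σ'_0) = 0.19×2.3/(1+0.97)×log₁₀(265/149)
    = 0.22183 × 0.25006 = 0.05547 m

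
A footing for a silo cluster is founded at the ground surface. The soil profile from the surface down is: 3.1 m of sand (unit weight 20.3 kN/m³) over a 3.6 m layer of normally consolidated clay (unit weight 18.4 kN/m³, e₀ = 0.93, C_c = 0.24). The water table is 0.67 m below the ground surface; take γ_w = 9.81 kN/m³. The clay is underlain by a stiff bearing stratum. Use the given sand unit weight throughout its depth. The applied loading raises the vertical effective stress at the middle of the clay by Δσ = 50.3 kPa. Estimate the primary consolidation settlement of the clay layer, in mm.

S_c ≈ 127 mm

Mid-depth of clay below the ground surface: z = 3.1 + 3.6/2 = 4.9 m.
Total vertical stress at mid-clay: σ_v = 20.3×3.1 + 18.4×1.8 = 96.05 kPa.
Pore pressure: u = 9.81×(4.9 − 0.67) = 41.496 kPa.
Initial effective stress: σ'_0 = σ_v − u = 96.05 − 41.496 = 54.554 kPa.
Final effective stress: σ'_f = σ'_0 + Δσ = 54.554 + 50.3 = 104.85 kPa.
Normally consolidated clay, so the full stress increment lies on the virgin compression line:
S_c = C_c·H/(1+e₀)·log₁₀(σ'_f/σ'_0) = 0.24×3.6/(1+0.93)×log₁₀(104.85/54.554)
    = 0.44767 × 0.28374 = 0.127 m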